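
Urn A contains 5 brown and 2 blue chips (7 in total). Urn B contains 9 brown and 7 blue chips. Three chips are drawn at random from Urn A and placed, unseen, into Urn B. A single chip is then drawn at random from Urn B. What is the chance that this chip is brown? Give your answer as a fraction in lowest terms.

78/133

Condition on how many of the transferred chips are brown (from Urn A: 5 brown of 7; then Urn B has 19 total).
  1 brown: C(5,1)C(2,2)/C(7,3) = 1/7; then P = 10/19
  2 brown: C(5,2)C(2,1)/C(7,3) = 4/7; then P = 11/19
  3 brown: C(5,3)C(2,0)/C(7,3) = 2/7; then P = 12/19
P(brown from Urn B) = 78/133 ≈ 0.5865.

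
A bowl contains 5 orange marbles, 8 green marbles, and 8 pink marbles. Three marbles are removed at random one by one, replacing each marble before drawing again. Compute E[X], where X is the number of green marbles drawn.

8/7

By linearity of expectation, E[X] = Σ P(draw i is green); each independent draw has P(green) = 8/21.
E[X] = 3 · 8/21 = 8/7 ≈ 1.1429.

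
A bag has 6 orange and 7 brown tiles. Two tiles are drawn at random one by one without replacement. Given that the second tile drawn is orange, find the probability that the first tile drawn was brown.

P(first=brown and the second tile drawn is orange) = (7/13)·(6/12) = 7/26.
P(the second tile drawn is orange) = Σ over first color = 5/26 + 7/26 = 6/13.
By Bayes, P(first=brown | the second tile drawn is orange) = 7/26 / 6/13 = 7/12 ≈ 0.5833.

7/12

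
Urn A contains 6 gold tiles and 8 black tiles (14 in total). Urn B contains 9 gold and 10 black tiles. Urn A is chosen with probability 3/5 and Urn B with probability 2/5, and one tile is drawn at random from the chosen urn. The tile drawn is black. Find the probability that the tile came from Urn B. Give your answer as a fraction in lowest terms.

35/92

P(black | Urn A) = 4/7; P(black | Urn B) = 10/19.
P(black) = 3/5·4/7 + 2/5·10/19 = 368/665.
By Bayes' rule, P(Urn B | black) = 4/19 / 368/665 = 35/92 ≈ 0.3804.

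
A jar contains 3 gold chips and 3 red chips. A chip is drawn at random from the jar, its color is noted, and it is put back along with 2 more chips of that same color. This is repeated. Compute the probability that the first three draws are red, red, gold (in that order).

3/32

Track the composition after each reinforcement of +2.
P = (3/6) · (5/8) · (3/10) = 3/32 ≈ 0.0938.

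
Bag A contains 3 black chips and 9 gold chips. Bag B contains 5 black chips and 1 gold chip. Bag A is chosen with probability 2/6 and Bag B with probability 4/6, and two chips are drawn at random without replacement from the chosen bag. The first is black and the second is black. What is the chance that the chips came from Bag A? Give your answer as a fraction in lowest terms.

3/91

P(E | Bag A) = 1/22; P(E | Bag B) = 2/3.
P(E) = 1/3·1/22 + 2/3·2/3 = 91/198.
By Bayes' rule, P(Bag A | E) = 1/66 / 91/198 = 3/91 ≈ 0.0330.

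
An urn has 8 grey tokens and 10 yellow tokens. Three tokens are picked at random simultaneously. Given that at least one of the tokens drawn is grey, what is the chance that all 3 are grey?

7/87

P(all 3 grey) = C(8,3)/C(18,3) = 7/102; P(at least one grey) = 1 − C(10,3)/C(18,3) = 29/34.
Since 'all 3 grey' ⊆ 'at least one grey', P(all 3 | at least one) = 7/102 / 29/34 = 7/87 ≈ 0.0805.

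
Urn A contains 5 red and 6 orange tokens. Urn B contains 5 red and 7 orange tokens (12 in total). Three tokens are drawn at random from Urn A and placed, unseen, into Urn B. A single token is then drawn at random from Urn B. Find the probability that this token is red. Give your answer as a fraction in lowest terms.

Condition on how many of the transferred tokens are red (from Urn A: 5 red of 11; then Urn B has 15 total).
  0 red: C(5,0)C(6,3)/C(11,3) = 4/33; then P = 5/15
  1 red: C(5,1)C(6,2)/C(11,3) = 5/11; then P = 6/15
  2 red: C(5,2)C(6,1)/C(11,3) = 4/11; then P = 7/15
  3 red: C(5,3)C(6,0)/C(11,3) = 2/33; then P = 8/15
P(red from Urn B) = 14/33 ≈ 0.4242.

14/33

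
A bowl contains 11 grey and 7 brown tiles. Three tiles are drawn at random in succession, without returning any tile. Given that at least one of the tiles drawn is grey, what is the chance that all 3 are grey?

15/71

P(all 3 grey) = C(11,3)/C(18,3) = 55/272; P(at least one grey) = 1 − C(7,3)/C(18,3) = 781/816.
Since 'all 3 grey' ⊆ 'at least one grey', P(all 3 | at least one) = 55/272 / 781/816 = 15/71 ≈ 0.2113.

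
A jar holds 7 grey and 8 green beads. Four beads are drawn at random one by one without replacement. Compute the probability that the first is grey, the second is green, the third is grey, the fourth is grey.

Multiply the conditional probability of each draw in order, without replacement, so each draw removes one from its color and from the total.
P = (7/15) · (8/14) · (6/13) · (5/12) = 2/39 ≈ 0.0513.

2/39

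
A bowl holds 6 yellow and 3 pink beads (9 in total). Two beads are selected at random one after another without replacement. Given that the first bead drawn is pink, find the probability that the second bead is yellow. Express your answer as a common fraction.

After removing 1 pink, the bowl has 6 yellow out of 8 remaining.
P(second is yellow | given) = 6/8 = 3/4 ≈ 0.7500.

3/4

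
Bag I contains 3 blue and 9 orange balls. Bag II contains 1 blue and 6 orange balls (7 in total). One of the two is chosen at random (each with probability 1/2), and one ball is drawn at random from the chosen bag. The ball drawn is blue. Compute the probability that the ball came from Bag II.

4/11

P(blue | Bag I) = 1/4; P(blue | Bag II) = 1/7.
P(blue) = 1/2·1/4 + 1/2·1/7 = 11/56.
By Bayes' rule, P(Bag II | blue) = 1/14 / 11/56 = 4/11 ≈ 0.3636.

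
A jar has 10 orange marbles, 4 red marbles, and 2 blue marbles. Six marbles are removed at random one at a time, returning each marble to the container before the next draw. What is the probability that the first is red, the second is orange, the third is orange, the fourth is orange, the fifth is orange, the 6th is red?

625/65536

Multiply the conditional probability of each draw in order, with replacement (the composition resets each draw).
P = (4/16) · (10/16) · (10/16) · (10/16) · (10/16) · (4/16) = 625/65536 ≈ 0.0095.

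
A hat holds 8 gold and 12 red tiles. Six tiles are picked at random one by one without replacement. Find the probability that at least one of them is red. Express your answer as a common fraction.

9683/9690

Use the complement: P(at least one red) = 1 − P(no red).
P(none) = C(8,6)/C(20,6) = 28/38760.
So P = 1 − 28/38760 = 9683/9690 ≈ 0.9993.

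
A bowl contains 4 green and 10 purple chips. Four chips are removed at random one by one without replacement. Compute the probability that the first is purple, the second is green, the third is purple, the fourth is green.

Multiply the conditional probability of each draw in order, without replacement, so each draw removes one from its color and from the total.
P = (10/14) · (4/13) · (9/12) · (3/11) = 45/1001 ≈ 0.0450.

45/1001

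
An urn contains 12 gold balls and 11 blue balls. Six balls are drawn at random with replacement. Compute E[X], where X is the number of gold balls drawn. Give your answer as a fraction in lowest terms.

72/23

By linearity of expectation, E[X] = Σ P(draw i is gold); each independent draw has P(gold) = 12/23.
E[X] = 6 · 12/23 = 72/23 ≈ 3.1304.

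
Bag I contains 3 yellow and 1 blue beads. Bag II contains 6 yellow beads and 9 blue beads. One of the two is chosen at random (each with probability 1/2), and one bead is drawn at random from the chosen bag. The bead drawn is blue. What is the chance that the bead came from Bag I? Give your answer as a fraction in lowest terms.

P(blue | Bag I) = 1/4; P(blue | Bag II) = 3/5.
P(blue) = 1/2·1/4 + 1/2·3/5 = 17/40.
By Bayes' rule, P(Bag I | blue) = 1/8 / 17/40 = 5/17 ≈ 0.2941.

5/17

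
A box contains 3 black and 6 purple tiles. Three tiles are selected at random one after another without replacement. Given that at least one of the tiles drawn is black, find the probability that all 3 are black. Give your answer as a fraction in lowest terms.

P(all 3 black) = C(3,3)/C(9,3) = 1/84; P(at least one black) = 1 − C(6,3)/C(9,3) = 16/21.
Since 'all 3 black' ⊆ 'at least one black', P(all 3 | at least one) = 1/84 / 16/21 = 1/64 ≈ 0.0156.

1/64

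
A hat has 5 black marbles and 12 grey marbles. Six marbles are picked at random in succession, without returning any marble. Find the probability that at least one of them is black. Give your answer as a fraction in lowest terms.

Use the complement: P(at least one black) = 1 − P(no black).
P(none) = C(12,6)/C(17,6) = 924/12376.
So P = 1 − 924/12376 = 409/442 ≈ 0.9253.

409/442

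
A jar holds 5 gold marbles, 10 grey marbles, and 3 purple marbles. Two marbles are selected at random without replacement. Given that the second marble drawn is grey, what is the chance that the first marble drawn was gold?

5/17

P(first=gold and the second marble drawn is grey) = (5/18)·(10/17) = 25/153.
P(the second marble drawn is grey) = Σ over first color = 25/153 + 5/17 + 5/51 = 5/9.
By Bayes, P(first=gold | the second marble drawn is grey) = 25/153 / 5/9 = 5/17 ≈ 0.2941.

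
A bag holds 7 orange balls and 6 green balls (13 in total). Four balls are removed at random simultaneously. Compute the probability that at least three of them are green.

Sum the hypergeometric tail for j = 3,…,4 green balls.
Favorable = C(6,3)·C(7,1) + C(6,4)·C(7,0) = 155; total = C(13,4) = 715.
P = 155/715 = 31/143 ≈ 0.2168.

31/143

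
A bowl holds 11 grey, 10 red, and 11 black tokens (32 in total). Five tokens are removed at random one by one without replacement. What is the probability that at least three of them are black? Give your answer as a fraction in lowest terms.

Sum the hypergeometric tail for j = 3,…,5 black tokens.
Favorable = C(11,3)·C(21,2) + C(11,4)·C(21,1) + C(11,5)·C(21,0) = 42042; total = C(32,5) = 201376.
P = 42042/201376 = 3003/14384 ≈ 0.2088.

3003/14384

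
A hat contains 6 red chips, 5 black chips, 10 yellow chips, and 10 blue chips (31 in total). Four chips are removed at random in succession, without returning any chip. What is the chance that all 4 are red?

Unordered draws without replacement: count favorable combinations over C(31,4).
Favorable = C(6,4) · C(5,0) · C(10,0) · C(10,0) = 15; total = C(31,4) = 31465.
P = 15/31465 = 3/6293 ≈ 0.0005.

3/6293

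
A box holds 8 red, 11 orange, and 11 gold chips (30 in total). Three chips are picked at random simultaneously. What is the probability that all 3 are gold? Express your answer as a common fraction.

33/812

Unordered draws without replacement: count favorable combinations over C(30,3).
Favorable = C(8,0) · C(11,0) · C(11,3) = 165; total = C(30,3) = 4060.
P = 165/4060 = 33/812 ≈ 0.0406.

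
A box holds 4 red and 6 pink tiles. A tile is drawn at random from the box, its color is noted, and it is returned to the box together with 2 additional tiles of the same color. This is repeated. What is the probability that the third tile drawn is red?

2/5

Sum over the four possibilities for the first two draws (red/not-red each), tracking how the red count and total change by +2 per draw.
P(third is red) = 2/5 ≈ 0.4000. (In a Pólya urn every draw has the same marginal probability 4/10.)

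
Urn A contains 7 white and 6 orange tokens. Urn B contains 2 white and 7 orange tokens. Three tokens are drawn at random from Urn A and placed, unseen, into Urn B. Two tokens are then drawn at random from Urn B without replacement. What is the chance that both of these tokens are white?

131/1716

Condition on how many of the transferred tokens are white (from Urn A: 7 white of 13; then Urn B has 12 total).
  0 white: C(7,0)C(6,3)/C(13,3) = 10/143; then P = C(2,2)/C(12,2) = 1/66
  1 white: C(7,1)C(6,2)/C(13,3) = 105/286; then P = C(3,2)/C(12,2) = 1/22
  2 white: C(7,2)C(6,1)/C(13,3) = 63/143; then P = C(4,2)/C(12,2) = 1/11
  3 white: C(7,3)C(6,0)/C(13,3) = 35/286; then P = C(5,2)/C(12,2) = 5/33
P(both white) = 131/1716 ≈ 0.0763.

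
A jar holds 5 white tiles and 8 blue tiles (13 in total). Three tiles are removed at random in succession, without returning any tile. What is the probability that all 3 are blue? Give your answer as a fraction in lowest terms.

Unordered draws without replacement: count favorable combinations over C(13,3).
Favorable = C(5,0) · C(8,3) = 56; total = C(13,3) = 286.
P = 56/286 = 28/143 ≈ 0.1958.

28/143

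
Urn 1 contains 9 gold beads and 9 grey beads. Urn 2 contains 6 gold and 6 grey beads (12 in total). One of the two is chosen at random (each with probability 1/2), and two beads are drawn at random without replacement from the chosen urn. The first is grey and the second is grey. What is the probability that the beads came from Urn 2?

85/173

P(E | Urn 1) = 4/17; P(E | Urn 2) = 5/22.
P(E) = 1/2·4/17 + 1/2·5/22 = 173/748.
By Bayes' rule, P(Urn 2 | E) = 5/44 / 173/748 = 85/173 ≈ 0.4913.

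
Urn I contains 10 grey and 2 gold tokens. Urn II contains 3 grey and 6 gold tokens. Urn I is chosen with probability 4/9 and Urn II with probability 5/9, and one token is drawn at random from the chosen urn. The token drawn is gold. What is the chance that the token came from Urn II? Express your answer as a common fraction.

P(gold | Urn I) = 1/6; P(gold | Urn II) = 2/3.
P(gold) = 4/9·1/6 + 5/9·2/3 = 4/9.
By Bayes' rule, P(Urn II | gold) = 10/27 / 4/9 = 5/6 ≈ 0.8333.

5/6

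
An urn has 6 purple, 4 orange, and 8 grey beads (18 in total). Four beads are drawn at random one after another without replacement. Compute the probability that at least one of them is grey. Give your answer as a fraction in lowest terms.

Use the complement: P(at least one grey) = 1 − P(no grey).
P(none) = C(10,4)/C(18,4) = 210/3060.
So P = 1 − 210/3060 = 95/102 ≈ 0.9314.

95/102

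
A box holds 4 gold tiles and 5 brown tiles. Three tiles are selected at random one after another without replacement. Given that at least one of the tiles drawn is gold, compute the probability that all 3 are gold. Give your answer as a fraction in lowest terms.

2/37

P(all 3 gold) = C(4,3)/C(9,3) = 1/21; P(at least one gold) = 1 − C(5,3)/C(9,3) = 37/42.
Since 'all 3 gold' ⊆ 'at least one gold', P(all 3 | at least one) = 1/21 / 37/42 = 2/37 ≈ 0.0541.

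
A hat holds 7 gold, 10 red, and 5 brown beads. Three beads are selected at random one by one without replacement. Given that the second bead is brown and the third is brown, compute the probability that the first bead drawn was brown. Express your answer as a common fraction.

P(first=brown and the second bead is brown and the third is brown) = (5/22)·(4/21)·(3/20) = 1/154.
P(E) = Σ over first color = 1/66 + 5/231 + 1/154 = 10/231.
By Bayes, P(first=brown | E) = 1/154 / 10/231 = 3/20 ≈ 0.1500.

3/20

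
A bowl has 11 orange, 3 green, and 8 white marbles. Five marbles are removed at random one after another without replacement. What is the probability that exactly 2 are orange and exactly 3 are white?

20/171

Unordered draws without replacement: count favorable combinations over C(22,5).
Favorable = C(11,2) · C(3,0) · C(8,3) = 3080; total = C(22,5) = 26334.
P = 3080/26334 = 20/171 ≈ 0.1170.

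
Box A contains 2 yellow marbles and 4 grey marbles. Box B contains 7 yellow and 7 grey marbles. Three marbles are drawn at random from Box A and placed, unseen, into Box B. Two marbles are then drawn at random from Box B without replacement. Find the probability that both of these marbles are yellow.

141/680

Condition on how many of the transferred marbles are yellow (from Box A: 2 yellow of 6; then Box B has 17 total).
  0 yellow: C(2,0)C(4,3)/C(6,3) = 1/5; then P = C(7,2)/C(17,2) = 21/136
  1 yellow: C(2,1)C(4,2)/C(6,3) = 3/5; then P = C(8,2)/C(17,2) = 7/34
  2 yellow: C(2,2)C(4,1)/C(6,3) = 1/5; then P = C(9,2)/C(17,2) = 9/34
P(both yellow) = 141/680 ≈ 0.2074.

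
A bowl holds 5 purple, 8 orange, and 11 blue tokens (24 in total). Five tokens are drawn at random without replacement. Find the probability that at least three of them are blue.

267/644

Sum the hypergeometric tail for j = 3,…,5 blue tokens.
Favorable = C(11,3)·C(13,2) + C(11,4)·C(13,1) + C(11,5)·C(13,0) = 17622; total = C(24,5) = 42504.
P = 17622/42504 = 267/644 ≈ 0.4146.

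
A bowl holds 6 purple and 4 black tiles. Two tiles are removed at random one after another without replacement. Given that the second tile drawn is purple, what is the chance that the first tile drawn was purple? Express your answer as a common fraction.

P(first=purple and the second tile drawn is purple) = (6/10)·(5/9) = 1/3.
P(the second tile drawn is purple) = Σ over first color = 1/3 + 4/15 = 3/5.
By Bayes, P(first=purple | the second tile drawn is purple) = 1/3 / 3/5 = 5/9 ≈ 0.5556.

5/9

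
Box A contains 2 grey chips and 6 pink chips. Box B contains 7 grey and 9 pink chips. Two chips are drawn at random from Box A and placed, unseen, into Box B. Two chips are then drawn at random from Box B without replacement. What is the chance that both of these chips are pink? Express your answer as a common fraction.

467/1428

Condition on how many of the transferred chips are pink (from Box A: 6 pink of 8; then Box B has 18 total).
  0 pink: C(6,0)C(2,2)/C(8,2) = 1/28; then P = C(9,2)/C(18,2) = 4/17
  1 pink: C(6,1)C(2,1)/C(8,2) = 3/7; then P = C(10,2)/C(18,2) = 5/17
  2 pink: C(6,2)C(2,0)/C(8,2) = 15/28; then P = C(11,2)/C(18,2) = 55/153
P(both pink) = 467/1428 ≈ 0.3270.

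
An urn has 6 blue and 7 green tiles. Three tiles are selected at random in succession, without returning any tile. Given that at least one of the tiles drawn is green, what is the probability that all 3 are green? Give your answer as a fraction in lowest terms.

P(all 3 green) = C(7,3)/C(13,3) = 35/286; P(at least one green) = 1 − C(6,3)/C(13,3) = 133/143.
Since 'all 3 green' ⊆ 'at least one green', P(all 3 | at least one) = 35/286 / 133/143 = 5/38 ≈ 0.1316.

5/38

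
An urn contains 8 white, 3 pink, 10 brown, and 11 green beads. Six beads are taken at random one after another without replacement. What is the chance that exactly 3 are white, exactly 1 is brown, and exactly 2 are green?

Unordered draws without replacement: count favorable combinations over C(32,6).
Favorable = C(8,3) · C(3,0) · C(10,1) · C(11,2) = 30800; total = C(32,6) = 906192.
P = 30800/906192 = 275/8091 ≈ 0.0340.

275/8091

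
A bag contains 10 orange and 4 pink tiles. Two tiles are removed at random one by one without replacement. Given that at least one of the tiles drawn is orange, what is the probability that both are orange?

9/17

P(both orange) = C(10,2)/C(14,2) = 45/91; P(at least one orange) = 1 − C(4,2)/C(14,2) = 85/91.
Since 'both orange' ⊆ 'at least one orange', P(both | at least one) = 45/91 / 85/91 = 9/17 ≈ 0.5294.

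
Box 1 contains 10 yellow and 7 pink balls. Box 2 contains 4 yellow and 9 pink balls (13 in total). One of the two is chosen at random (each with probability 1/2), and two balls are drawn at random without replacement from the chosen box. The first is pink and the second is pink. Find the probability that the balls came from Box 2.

P(E | Box 1) = 21/136; P(E | Box 2) = 6/13.
P(E) = 1/2·21/136 + 1/2·6/13 = 1089/3536.
By Bayes' rule, P(Box 2 | E) = 3/13 / 1089/3536 = 272/363 ≈ 0.7493.

272/363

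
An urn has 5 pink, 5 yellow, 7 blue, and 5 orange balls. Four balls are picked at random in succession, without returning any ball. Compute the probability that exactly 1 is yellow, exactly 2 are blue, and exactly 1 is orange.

Unordered draws without replacement: count favorable combinations over C(22,4).
Favorable = C(5,0) · C(5,1) · C(7,2) · C(5,1) = 525; total = C(22,4) = 7315.
P = 525/7315 = 15/209 ≈ 0.0718.

15/209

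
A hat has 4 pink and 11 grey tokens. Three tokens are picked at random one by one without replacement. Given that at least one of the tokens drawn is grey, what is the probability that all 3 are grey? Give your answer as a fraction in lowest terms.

15/41

P(all 3 grey) = C(11,3)/C(15,3) = 33/91; P(at least one grey) = 1 − C(4,3)/C(15,3) = 451/455.
Since 'all 3 grey' ⊆ 'at least one grey', P(all 3 | at least one) = 33/91 / 451/455 = 15/41 ≈ 0.3659.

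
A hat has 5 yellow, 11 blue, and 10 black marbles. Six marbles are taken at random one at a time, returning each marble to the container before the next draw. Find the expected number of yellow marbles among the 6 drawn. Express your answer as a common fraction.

15/13

By linearity of expectation, E[X] = Σ P(draw i is yellow); each independent draw has P(yellow) = 5/26.
E[X] = 6 · 5/26 = 15/13 ≈ 1.1538.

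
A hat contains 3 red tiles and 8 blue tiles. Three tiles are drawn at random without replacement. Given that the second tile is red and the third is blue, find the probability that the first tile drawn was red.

2/9

P(first=red and the second tile is red and the third is blue) = (3/11)·(2/10)·(8/9) = 8/165.
P(E) = Σ over first color = 8/165 + 28/165 = 12/55.
By Bayes, P(first=red | E) = 8/165 / 12/55 = 2/9 ≈ 0.2222.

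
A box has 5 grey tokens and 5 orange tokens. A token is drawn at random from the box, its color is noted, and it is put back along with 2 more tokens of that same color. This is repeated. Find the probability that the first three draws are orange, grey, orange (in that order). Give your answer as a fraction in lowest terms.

5/48

Track the composition after each reinforcement of +2.
P = (5/10) · (5/12) · (7/14) = 5/48 ≈ 0.1042.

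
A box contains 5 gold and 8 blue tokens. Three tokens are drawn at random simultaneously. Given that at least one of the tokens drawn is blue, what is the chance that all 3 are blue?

P(all 3 blue) = C(8,3)/C(13,3) = 28/143; P(at least one blue) = 1 − C(5,3)/C(13,3) = 138/143.
Since 'all 3 blue' ⊆ 'at least one blue', P(all 3 | at least one) = 28/143 / 138/143 = 14/69 ≈ 0.2029.

14/69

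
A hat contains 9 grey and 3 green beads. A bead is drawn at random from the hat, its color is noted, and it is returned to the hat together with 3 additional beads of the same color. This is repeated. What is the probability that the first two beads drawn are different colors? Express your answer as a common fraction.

Either green then grey, or grey then green; after the first draw the total is 15.
P = (3/12)·(9/15) + (9/12)·(3/15) = 3/10 ≈ 0.3000.

3/10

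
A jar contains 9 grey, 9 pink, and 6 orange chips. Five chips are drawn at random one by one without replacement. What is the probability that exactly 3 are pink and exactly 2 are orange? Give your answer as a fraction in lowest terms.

Unordered draws without replacement: count favorable combinations over C(24,5).
Favorable = C(9,0) · C(9,3) · C(6,2) = 1260; total = C(24,5) = 42504.
P = 1260/42504 = 15/506 ≈ 0.0296.

15/506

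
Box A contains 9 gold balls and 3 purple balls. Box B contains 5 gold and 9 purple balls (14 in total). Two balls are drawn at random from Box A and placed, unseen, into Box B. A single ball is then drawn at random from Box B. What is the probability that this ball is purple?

Condition on how many of the transferred balls are purple (from Box A: 3 purple of 12; then Box B has 16 total).
  0 purple: C(3,0)C(9,2)/C(12,2) = 6/11; then P = 9/16
  1 purple: C(3,1)C(9,1)/C(12,2) = 9/22; then P = 10/16
  2 purple: C(3,2)C(9,0)/C(12,2) = 1/22; then P = 11/16
P(purple from Box B) = 19/32 ≈ 0.5938.

19/32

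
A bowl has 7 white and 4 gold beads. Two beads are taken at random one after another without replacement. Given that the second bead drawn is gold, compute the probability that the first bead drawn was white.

P(first=white and the second bead drawn is gold) = (7/11)·(4/10) = 14/55.
P(the second bead drawn is gold) = Σ over first color = 14/55 + 6/55 = 4/11.
By Bayes, P(first=white | the second bead drawn is gold) = 14/55 / 4/11 = 7/10 ≈ 0.7000.

7/10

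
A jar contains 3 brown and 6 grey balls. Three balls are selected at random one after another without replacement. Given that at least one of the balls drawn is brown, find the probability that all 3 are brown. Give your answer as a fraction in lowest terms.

1/64

P(all 3 brown) = C(3,3)/C(9,3) = 1/84; P(at least one brown) = 1 − C(6,3)/C(9,3) = 16/21.
Since 'all 3 brown' ⊆ 'at least one brown', P(all 3 | at least one) = 1/84 / 16/21 = 1/64 ≈ 0.0156.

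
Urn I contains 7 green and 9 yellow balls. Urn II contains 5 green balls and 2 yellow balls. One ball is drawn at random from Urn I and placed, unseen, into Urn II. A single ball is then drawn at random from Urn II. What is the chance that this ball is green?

87/128

Condition on how many of the transferred balls are green (from Urn I: 7 green of 16; then Urn II has 8 total).
  0 green: C(7,0)C(9,1)/C(16,1) = 9/16; then P = 5/8
  1 green: C(7,1)C(9,0)/C(16,1) = 7/16; then P = 6/8
P(green from Urn II) = 87/128 ≈ 0.6797.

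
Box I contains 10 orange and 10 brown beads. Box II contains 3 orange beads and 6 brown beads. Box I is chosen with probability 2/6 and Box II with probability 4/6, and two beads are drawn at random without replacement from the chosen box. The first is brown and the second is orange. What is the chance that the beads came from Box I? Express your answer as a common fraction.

P(E | Box I) = 5/19; P(E | Box II) = 1/4.
P(E) = 1/3·5/19 + 2/3·1/4 = 29/114.
By Bayes' rule, P(Box I | E) = 5/57 / 29/114 = 10/29 ≈ 0.3448.

10/29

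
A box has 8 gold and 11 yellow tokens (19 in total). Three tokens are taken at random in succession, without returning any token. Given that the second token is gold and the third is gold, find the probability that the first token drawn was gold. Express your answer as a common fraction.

6/17

P(first=gold and the second token is gold and the third is gold) = (8/19)·(7/18)·(6/17) = 56/969.
P(E) = Σ over first color = 56/969 + 308/2907 = 28/171.
By Bayes, P(first=gold | E) = 56/969 / 28/171 = 6/17 ≈ 0.3529.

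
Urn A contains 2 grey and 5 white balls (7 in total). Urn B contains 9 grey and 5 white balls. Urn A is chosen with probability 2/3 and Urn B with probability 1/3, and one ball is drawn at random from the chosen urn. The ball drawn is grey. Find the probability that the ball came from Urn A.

8/17

P(grey | Urn A) = 2/7; P(grey | Urn B) = 9/14.
P(grey) = 2/3·2/7 + 1/3·9/14 = 17/42.
By Bayes' rule, P(Urn A | grey) = 4/21 / 17/42 = 8/17 ≈ 0.4706.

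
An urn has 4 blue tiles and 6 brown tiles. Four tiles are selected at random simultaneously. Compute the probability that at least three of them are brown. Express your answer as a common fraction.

Sum the hypergeometric tail for j = 3,…,4 brown tiles.
Favorable = C(6,3)·C(4,1) + C(6,4)·C(4,0) = 95; total = C(10,4) = 210.
P = 95/210 = 19/42 ≈ 0.4524.

19/42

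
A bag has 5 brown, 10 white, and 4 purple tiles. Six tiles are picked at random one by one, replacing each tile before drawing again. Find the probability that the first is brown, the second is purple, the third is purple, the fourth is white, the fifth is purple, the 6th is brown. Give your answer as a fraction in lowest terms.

16000/47045881

Multiply the conditional probability of each draw in order, with replacement (the composition resets each draw).
P = (5/19) · (4/19) · (4/19) · (10/19) · (4/19) · (5/19) = 16000/47045881 ≈ 0.0003.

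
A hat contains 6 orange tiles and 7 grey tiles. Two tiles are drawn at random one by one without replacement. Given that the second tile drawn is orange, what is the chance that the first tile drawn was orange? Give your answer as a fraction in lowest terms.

5/12

P(first=orange and the second tile drawn is orange) = (6/13)·(5/12) = 5/26.
P(the second tile drawn is orange) = Σ over first color = 5/26 + 7/26 = 6/13.
By Bayes, P(first=orange | the second tile drawn is orange) = 5/26 / 6/13 = 5/12 ≈ 0.4167.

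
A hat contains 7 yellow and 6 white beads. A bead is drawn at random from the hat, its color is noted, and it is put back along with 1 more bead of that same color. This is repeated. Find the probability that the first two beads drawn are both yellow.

After a yellow draw the hat holds 8 yellow out of 14.
P = (7/13)·(8/14) = 4/13 ≈ 0.3077.

4/13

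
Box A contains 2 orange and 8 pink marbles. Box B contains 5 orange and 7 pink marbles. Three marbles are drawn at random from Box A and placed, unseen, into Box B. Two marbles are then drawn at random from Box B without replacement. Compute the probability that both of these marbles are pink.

Condition on how many of the transferred marbles are pink (from Box A: 8 pink of 10; then Box B has 15 total).
  1 pink: C(8,1)C(2,2)/C(10,3) = 1/15; then P = C(8,2)/C(15,2) = 4/15
  2 pink: C(8,2)C(2,1)/C(10,3) = 7/15; then P = C(9,2)/C(15,2) = 12/35
  3 pink: C(8,3)C(2,0)/C(10,3) = 7/15; then P = C(10,2)/C(15,2) = 3/7
P(both pink) = 17/45 ≈ 0.3778.

17/45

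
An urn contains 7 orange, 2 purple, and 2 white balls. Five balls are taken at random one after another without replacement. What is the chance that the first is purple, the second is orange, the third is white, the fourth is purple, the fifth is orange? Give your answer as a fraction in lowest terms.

Multiply the conditional probability of each draw in order, without replacement, so each draw removes one from its color and from the total.
P = (2/11) · (7/10) · (2/9) · (1/8) · (6/7) = 1/330 ≈ 0.0030.

1/330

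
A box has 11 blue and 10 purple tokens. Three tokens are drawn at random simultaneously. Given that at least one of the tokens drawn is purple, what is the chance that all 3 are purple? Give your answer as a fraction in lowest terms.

24/233

P(all 3 purple) = C(10,3)/C(21,3) = 12/133; P(at least one purple) = 1 − C(11,3)/C(21,3) = 233/266.
Since 'all 3 purple' ⊆ 'at least one purple', P(all 3 | at least one) = 12/133 / 233/266 = 24/233 ≈ 0.1030.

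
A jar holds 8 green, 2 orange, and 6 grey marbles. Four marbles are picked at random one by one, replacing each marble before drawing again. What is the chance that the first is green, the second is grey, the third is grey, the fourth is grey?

Multiply the conditional probability of each draw in order, with replacement (the composition resets each draw).
P = (8/16) · (6/16) · (6/16) · (6/16) = 27/1024 ≈ 0.0264.

27/1024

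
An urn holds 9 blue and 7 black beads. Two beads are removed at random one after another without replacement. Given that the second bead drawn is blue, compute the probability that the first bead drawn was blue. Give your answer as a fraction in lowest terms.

8/15

P(first=blue and the second bead drawn is blue) = (9/16)·(8/15) = 3/10.
P(the second bead drawn is blue) = Σ over first color = 3/10 + 21/80 = 9/16.
By Bayes, P(first=blue | the second bead drawn is blue) = 3/10 / 9/16 = 8/15 ≈ 0.5333.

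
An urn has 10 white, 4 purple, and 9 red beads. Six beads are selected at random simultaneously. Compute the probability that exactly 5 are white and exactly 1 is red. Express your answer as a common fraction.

108/4807

Unordered draws without replacement: count favorable combinations over C(23,6).
Favorable = C(10,5) · C(4,0) · C(9,1) = 2268; total = C(23,6) = 100947.
P = 2268/100947 = 108/4807 ≈ 0.0225.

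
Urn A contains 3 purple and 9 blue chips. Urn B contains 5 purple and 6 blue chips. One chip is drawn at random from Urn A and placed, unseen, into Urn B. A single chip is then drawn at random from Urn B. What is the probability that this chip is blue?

Condition on how many of the transferred chips are blue (from Urn A: 9 blue of 12; then Urn B has 12 total).
  0 blue: C(9,0)C(3,1)/C(12,1) = 1/4; then P = 6/12
  1 blue: C(9,1)C(3,0)/C(12,1) = 3/4; then P = 7/12
P(blue from Urn B) = 9/16 ≈ 0.5625.

9/16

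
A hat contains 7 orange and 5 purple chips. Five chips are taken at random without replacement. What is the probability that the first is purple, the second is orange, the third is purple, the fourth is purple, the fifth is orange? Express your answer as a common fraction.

Multiply the conditional probability of each draw in order, without replacement, so each draw removes one from its color and from the total.
P = (5/12) · (7/11) · (4/10) · (3/9) · (6/8) = 7/264 ≈ 0.0265.

7/264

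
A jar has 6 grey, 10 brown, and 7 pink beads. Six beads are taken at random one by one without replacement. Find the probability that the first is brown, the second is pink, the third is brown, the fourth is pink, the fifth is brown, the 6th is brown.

Multiply the conditional probability of each draw in order, without replacement, so each draw removes one from its color and from the total.
P = (10/23) · (7/22) · (9/21) · (6/20) · (8/19) · (7/18) = 14/4807 ≈ 0.0029.

14/4807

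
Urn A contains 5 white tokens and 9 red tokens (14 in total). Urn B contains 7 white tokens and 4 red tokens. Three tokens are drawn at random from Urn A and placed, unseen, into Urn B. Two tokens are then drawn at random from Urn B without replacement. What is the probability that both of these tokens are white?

Condition on how many of the transferred tokens are white (from Urn A: 5 white of 14; then Urn B has 14 total).
  0 white: C(5,0)C(9,3)/C(14,3) = 3/13; then P = C(7,2)/C(14,2) = 3/13
  1 white: C(5,1)C(9,2)/C(14,3) = 45/91; then P = C(8,2)/C(14,2) = 4/13
  2 white: C(5,2)C(9,1)/C(14,3) = 45/182; then P = C(9,2)/C(14,2) = 36/91
  3 white: C(5,3)C(9,0)/C(14,3) = 5/182; then P = C(10,2)/C(14,2) = 45/91
P(both white) = 5247/16562 ≈ 0.3168.

5247/16562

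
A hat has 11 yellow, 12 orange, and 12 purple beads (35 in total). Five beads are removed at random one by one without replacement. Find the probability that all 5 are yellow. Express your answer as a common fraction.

Unordered draws without replacement: count favorable combinations over C(35,5).
Favorable = C(11,5) · C(12,0) · C(12,0) = 462; total = C(35,5) = 324632.
P = 462/324632 = 3/2108 ≈ 0.0014.

3/2108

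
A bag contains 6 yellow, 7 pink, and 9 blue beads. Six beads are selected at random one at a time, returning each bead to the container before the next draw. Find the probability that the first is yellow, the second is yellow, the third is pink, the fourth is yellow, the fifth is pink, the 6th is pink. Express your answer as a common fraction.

9261/14172488

Multiply the conditional probability of each draw in order, with replacement (the composition resets each draw).
P = (6/22) · (6/22) · (7/22) · (6/22) · (7/22) · (7/22) = 9261/14172488 ≈ 0.0007.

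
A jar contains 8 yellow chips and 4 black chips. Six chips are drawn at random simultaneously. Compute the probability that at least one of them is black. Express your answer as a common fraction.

32/33

Use the complement: P(at least one black) = 1 − P(no black).
P(none) = C(8,6)/C(12,6) = 28/924.
So P = 1 − 28/924 = 32/33 ≈ 0.9697.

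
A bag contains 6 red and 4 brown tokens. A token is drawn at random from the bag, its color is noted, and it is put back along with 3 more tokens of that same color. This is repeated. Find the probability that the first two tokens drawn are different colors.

Either brown then red, or red then brown; after the first draw the total is 13.
P = (4/10)·(6/13) + (6/10)·(4/13) = 24/65 ≈ 0.3692.

24/65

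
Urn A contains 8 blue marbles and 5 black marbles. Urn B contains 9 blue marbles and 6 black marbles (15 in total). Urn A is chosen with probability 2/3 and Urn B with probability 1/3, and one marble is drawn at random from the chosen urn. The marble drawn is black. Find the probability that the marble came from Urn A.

P(black | Urn A) = 5/13; P(black | Urn B) = 2/5.
P(black) = 2/3·5/13 + 1/3·2/5 = 76/195.
By Bayes' rule, P(Urn A | black) = 10/39 / 76/195 = 25/38 ≈ 0.6579.

25/38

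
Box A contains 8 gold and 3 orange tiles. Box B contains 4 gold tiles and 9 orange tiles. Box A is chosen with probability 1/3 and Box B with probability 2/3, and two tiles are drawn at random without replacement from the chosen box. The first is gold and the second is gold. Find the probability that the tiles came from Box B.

P(E | Box A) = 28/55; P(E | Box B) = 1/13.
P(E) = 1/3·28/55 + 2/3·1/13 = 158/715.
By Bayes' rule, P(Box B | E) = 2/39 / 158/715 = 55/237 ≈ 0.2321.

55/237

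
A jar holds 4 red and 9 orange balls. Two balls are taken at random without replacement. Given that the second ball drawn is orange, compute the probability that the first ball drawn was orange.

P(first=orange and the second ball drawn is orange) = (9/13)·(8/12) = 6/13.
P(the second ball drawn is orange) = Σ over first color = 3/13 + 6/13 = 9/13.
By Bayes, P(first=orange | the second ball drawn is orange) = 6/13 / 9/13 = 2/3 ≈ 0.6667.

2/3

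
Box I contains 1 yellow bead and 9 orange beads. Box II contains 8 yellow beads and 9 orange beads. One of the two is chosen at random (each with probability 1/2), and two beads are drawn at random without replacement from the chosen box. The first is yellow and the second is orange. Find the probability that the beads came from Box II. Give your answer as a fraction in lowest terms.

45/62

P(E | Box I) = 1/10; P(E | Box II) = 9/34.
P(E) = 1/2·1/10 + 1/2·9/34 = 31/170.
By Bayes' rule, P(Box II | E) = 9/68 / 31/170 = 45/62 ≈ 0.7258.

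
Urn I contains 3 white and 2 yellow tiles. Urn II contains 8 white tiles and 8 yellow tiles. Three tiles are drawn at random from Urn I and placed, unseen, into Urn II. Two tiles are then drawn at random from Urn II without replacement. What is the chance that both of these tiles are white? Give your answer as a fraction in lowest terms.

Condition on how many of the transferred tiles are white (from Urn I: 3 white of 5; then Urn II has 19 total).
  1 white: C(3,1)C(2,2)/C(5,3) = 3/10; then P = C(9,2)/C(19,2) = 4/19
  2 white: C(3,2)C(2,1)/C(5,3) = 3/5; then P = C(10,2)/C(19,2) = 5/19
  3 white: C(3,3)C(2,0)/C(5,3) = 1/10; then P = C(11,2)/C(19,2) = 55/171
P(both white) = 433/1710 ≈ 0.2532.

433/1710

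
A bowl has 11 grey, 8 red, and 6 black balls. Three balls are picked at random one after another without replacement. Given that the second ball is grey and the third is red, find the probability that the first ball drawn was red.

7/23

P(first=red and the second ball is grey and the third is red) = (8/25)·(11/24)·(7/23) = 77/1725.
P(E) = Σ over first color = 22/345 + 77/1725 + 22/575 = 11/75.
By Bayes, P(first=red | E) = 77/1725 / 11/75 = 7/23 ≈ 0.3043.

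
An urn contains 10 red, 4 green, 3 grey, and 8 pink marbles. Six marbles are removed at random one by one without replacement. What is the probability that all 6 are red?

3/2530

Unordered draws without replacement: count favorable combinations over C(25,6).
Favorable = C(10,6) · C(4,0) · C(3,0) · C(8,0) = 210; total = C(25,6) = 177100.
P = 210/177100 = 3/2530 ≈ 0.0012.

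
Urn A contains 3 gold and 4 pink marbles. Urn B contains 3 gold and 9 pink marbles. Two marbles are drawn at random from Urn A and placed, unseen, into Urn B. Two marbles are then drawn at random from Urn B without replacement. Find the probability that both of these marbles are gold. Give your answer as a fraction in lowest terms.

Condition on how many of the transferred marbles are gold (from Urn A: 3 gold of 7; then Urn B has 14 total).
  0 gold: C(3,0)C(4,2)/C(7,2) = 2/7; then P = C(3,2)/C(14,2) = 3/91
  1 gold: C(3,1)C(4,1)/C(7,2) = 4/7; then P = C(4,2)/C(14,2) = 6/91
  2 gold: C(3,2)C(4,0)/C(7,2) = 1/7; then P = C(5,2)/C(14,2) = 10/91
P(both gold) = 40/637 ≈ 0.0628.

40/637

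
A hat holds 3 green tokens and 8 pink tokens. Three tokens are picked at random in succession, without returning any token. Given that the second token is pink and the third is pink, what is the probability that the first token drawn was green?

1/3

P(first=green and the second token is pink and the third is pink) = (3/11)·(8/10)·(7/9) = 28/165.
P(E) = Σ over first color = 28/165 + 56/165 = 28/55.
By Bayes, P(first=green | E) = 28/165 / 28/55 = 1/3 ≈ 0.3333.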